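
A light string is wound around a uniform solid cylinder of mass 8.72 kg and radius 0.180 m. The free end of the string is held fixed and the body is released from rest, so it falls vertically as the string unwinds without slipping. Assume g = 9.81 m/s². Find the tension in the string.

Translation: Mg − T = Ma. Rotation about the center: TR = Iα with I = ½MR².
With a = αR: T = (I/R²)a = (1/2)M a, so Mg = (1 + 0.5000)Ma.
a = g/(1 + 0.5000) = 9.81/1.500 = 6.540 m/s².
T = 0.5000·M·a = (0.5000)(8.72)(6.540) = 28.51 N.

T ≈ 28.5 N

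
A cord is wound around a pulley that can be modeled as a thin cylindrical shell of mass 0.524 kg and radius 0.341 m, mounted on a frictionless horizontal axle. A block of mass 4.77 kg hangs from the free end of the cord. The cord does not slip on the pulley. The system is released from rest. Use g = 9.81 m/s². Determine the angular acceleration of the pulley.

α ≈ 25.9 rad/s²

I = MR² = (0.524)(0.341)² = 0.06093 kg·m².
Block: mg − T = ma. Pulley: TR = Iα. No-slip: a = αR, so T = (I/R²)a = 0.5240·a.
Then mg = (m + 0.5240)a, so a = (4.77)(9.81)/(4.77 + 0.5240) = 8.839 m/s².
α = a/R = 8.839/0.341 = 25.92 rad/s².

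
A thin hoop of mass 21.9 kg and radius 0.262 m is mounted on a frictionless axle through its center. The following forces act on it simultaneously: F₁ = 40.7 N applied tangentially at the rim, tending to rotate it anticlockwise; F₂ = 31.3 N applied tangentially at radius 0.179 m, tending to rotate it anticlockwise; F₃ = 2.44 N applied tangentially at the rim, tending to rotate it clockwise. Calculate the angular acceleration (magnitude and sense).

I = MR² = (21.9)(0.262)² = 1.503 kg·m².
Taking anticlockwise as positive: τ₁ = +(40.7)(0.262) = +10.66 N·m; τ₂ = +(31.3)(0.179) = +5.603 N·m; τ₃ = −(2.44)(0.262) = −0.6393 N·m.
Net torque τ = 15.63 N·m.
α = τ/I = 15.63/1.503 = 10.39 rad/s².

α ≈ 10.4 rad/s², anticlockwise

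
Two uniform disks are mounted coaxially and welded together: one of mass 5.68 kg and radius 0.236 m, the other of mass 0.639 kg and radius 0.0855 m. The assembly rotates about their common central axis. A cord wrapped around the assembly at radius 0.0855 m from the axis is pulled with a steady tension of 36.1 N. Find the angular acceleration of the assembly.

α ≈ 19.2 rad/s²

I = ½M₁R₁² + ½M₂R₂² = ½(5.68)(0.236)² + ½(0.639)(0.0855)² = 0.1605 kg·m².
τ = F r = (36.1)(0.0855) = 3.087 N·m.
α = τ/I = 3.087/0.1605 = 19.23 rad/s².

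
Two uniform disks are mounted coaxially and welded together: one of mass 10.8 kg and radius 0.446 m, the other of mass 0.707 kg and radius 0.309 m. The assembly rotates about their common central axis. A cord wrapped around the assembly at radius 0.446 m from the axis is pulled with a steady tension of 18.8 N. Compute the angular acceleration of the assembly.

I = ½M₁R₁² + ½M₂R₂² = ½(10.8)(0.446)² + ½(0.707)(0.309)² = 1.108 kg·m².
τ = F r = (18.8)(0.446) = 8.385 N·m.
α = τ/I = 8.385/1.108 = 7.568 rad/s².

α ≈ 7.57 rad/s²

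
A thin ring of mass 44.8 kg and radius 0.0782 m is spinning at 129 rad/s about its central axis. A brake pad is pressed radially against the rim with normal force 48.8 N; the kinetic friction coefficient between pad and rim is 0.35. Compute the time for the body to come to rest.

t ≈ 26.5 s

I = MR² = (44.8)(0.0782)² = 0.2740 kg·m².
Friction force f = μN = (0.35)(48.8) = 17.08 N at the rim; torque magnitude τ = fR = 1.336 N·m, opposing ω.
|α| = τ/I = 1.336/0.2740 = 4.875 rad/s² (deceleration).
0 = ω₀ − |α|t ⇒ t = ω₀/|α| = 129/4.875 = 26.46 s.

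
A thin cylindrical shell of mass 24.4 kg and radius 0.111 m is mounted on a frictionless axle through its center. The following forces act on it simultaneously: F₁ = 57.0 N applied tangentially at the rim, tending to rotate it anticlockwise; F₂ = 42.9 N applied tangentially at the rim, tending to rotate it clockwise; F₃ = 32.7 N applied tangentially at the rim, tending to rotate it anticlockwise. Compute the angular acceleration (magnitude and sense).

α ≈ 17.3 rad/s², anticlockwise

I = MR² = (24.4)(0.111)² = 0.3006 kg·m².
Taking anticlockwise as positive: τ₁ = +(57.0)(0.111) = +6.327 N·m; τ₂ = −(42.9)(0.111) = −4.762 N·m; τ₃ = +(32.7)(0.111) = +3.630 N·m.
Net torque τ = 5.195 N·m.
α = τ/I = 5.195/0.3006 = 17.28 rad/s².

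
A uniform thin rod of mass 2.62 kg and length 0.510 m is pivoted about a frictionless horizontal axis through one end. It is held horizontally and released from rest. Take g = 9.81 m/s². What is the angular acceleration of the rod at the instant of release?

About the pivot, I = (1/3)ML² = (1/3)(2.62)(0.510)² = 0.2272 kg·m².
The weight acts at the center, a distance L/2 = 0.2550 m from the pivot; τ = Mg(L/2) = 6.554 N·m.
α = τ/I = 6.554/0.2272 = 28.85 rad/s².

α ≈ 28.9 rad/s²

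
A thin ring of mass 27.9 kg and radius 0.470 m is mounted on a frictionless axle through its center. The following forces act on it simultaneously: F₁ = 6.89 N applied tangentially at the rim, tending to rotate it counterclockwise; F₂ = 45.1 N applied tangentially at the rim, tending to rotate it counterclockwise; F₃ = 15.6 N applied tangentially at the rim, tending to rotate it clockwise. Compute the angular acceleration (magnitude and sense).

I = MR² = (27.9)(0.470)² = 6.163 kg·m².
Taking counterclockwise as positive: τ₁ = +(6.89)(0.470) = +3.238 N·m; τ₂ = +(45.1)(0.470) = +21.20 N·m; τ₃ = −(15.6)(0.470) = −7.332 N·m.
Net torque τ = 17.10 N·m.
α = τ/I = 17.10/6.163 = 2.775 rad/s².

α ≈ 2.78 rad/s², counterclockwise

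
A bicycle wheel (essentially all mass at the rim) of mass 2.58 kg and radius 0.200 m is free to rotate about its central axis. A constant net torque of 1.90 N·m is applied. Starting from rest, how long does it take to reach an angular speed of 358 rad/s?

t ≈ 19.4 s

I = MR² = (2.58)(0.200)² = 0.1032 kg·m².
α = τ/I = 1.90/0.1032 = 18.41 rad/s².
ω = αt ⇒ t = ω/α = 358/18.41 = 19.45 s.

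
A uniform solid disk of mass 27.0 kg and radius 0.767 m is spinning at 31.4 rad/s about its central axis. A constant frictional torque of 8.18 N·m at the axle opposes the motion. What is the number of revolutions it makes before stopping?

I = ½MR² = (1/2)(27.0)(0.767)² = 7.942 kg·m².
The net torque has magnitude 8.18 N·m, opposing ω.
|α| = τ/I = 8.180/7.942 = 1.030 rad/s² (deceleration).
ω² = ω₀² − 2|α|θ with ω = 0 ⇒ θ = ω₀²/(2|α|) = 478.6 rad = 76.18 rev.

≈ 76.2 revolutions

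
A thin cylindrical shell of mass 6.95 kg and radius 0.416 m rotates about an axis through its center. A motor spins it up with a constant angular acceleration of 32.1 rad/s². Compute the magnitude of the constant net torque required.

I = MR² = (6.95)(0.416)² = 1.203 kg·m².
τ = Iα = (1.203)(32.10) = 38.61 N·m.

τ ≈ 38.6 N·m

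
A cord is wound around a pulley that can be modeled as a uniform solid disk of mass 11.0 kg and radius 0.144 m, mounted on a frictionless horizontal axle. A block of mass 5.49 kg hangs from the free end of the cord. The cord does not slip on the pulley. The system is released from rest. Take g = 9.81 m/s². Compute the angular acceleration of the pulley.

α ≈ 34.0 rad/s²

I = ½MR² = (1/2)(11.0)(0.144)² = 0.1140 kg·m².
Block: mg − T = ma. Pulley: TR = Iα. No-slip: a = αR, so T = (I/R²)a = 5.500·a.
Then mg = (m + 5.500)a, so a = (5.49)(9.81)/(5.49 + 5.500) = 4.901 m/s².
α = a/R = 4.901/0.144 = 34.03 rad/s².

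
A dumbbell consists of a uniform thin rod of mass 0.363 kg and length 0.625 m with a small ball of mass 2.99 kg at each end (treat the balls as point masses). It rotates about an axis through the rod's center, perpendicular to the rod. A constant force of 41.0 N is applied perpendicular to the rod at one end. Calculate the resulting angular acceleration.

α ≈ 21.5 rad/s²

I_rod = (1/12)ML² = (1/12)(0.363)(0.625)² = 0.01182 kg·m².
I_balls = 2·m·(L/2)² = 2(2.99)(0.3125)² = 0.5840 kg·m².
Total I = 0.5958 kg·m².
τ = F·(L/2) = (41.0)(0.312) = 12.81 N·m.
α = τ/I = 12.81/0.5958 = 21.50 rad/s².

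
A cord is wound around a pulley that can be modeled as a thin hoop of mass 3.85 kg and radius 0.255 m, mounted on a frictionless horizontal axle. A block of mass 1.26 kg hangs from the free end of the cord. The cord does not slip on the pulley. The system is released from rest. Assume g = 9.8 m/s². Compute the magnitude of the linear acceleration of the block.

I = MR² = (3.85)(0.255)² = 0.2503 kg·m².
Block: mg − T = ma. Pulley: TR = Iα. No-slip: a = αR, so T = (I/R²)a = 3.850·a.
Then mg = (m + 3.850)a, so a = (1.26)(9.8)/(1.26 + 3.850) = 2.416 m/s².

a ≈ 2.42 m/s²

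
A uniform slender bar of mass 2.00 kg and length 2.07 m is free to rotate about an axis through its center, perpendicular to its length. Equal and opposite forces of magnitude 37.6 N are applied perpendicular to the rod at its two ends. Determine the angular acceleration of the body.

I = (1/12)ML² = (1/12)(2.00)(2.07)² = 0.7141 kg·m².
The couple gives τ = F·(L/2) + F·(L/2) = F L = (37.6)(2.07) = 77.83 N·m.
From τ = Iα: α = 77.83/0.7141 = 109.0 rad/s².

α ≈ 109 rad/s²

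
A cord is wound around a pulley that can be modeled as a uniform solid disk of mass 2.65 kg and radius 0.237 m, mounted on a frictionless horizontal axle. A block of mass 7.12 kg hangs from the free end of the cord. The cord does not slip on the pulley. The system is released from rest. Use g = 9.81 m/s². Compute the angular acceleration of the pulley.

I = ½MR² = (1/2)(2.65)(0.237)² = 0.07442 kg·m².
Block: mg − T = ma. Pulley: TR = Iα. No-slip: a = αR, so T = (I/R²)a = 1.325·a.
Then mg = (m + 1.325)a, so a = (7.12)(9.81)/(7.12 + 1.325) = 8.271 m/s².
α = a/R = 8.271/0.237 = 34.90 rad/s².

α ≈ 34.9 rad/s²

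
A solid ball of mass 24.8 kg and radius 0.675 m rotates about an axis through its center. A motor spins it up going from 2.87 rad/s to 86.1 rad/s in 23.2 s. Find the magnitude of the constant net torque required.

I = (2/5)MR² = (2/5)(24.8)(0.675)² = 4.520 kg·m².
α = Δω/Δt = (86.1 − 2.87)/23.2 = 3.587 rad/s².
τ = Iα = (4.520)(3.587) = 16.21 N·m.

τ ≈ 16.2 N·m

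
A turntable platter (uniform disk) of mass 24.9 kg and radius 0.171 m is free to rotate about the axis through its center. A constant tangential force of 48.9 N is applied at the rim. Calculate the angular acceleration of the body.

I = ½MR² = (1/2)(24.9)(0.171)² = 0.3641 kg·m².
τ = F R = (48.9)(0.171) = 8.362 N·m.
Newton's second law for rotation, τ = Iα, gives α = τ/I = 8.362/0.3641 = 22.97 rad/s².

α ≈ 23.0 rad/s²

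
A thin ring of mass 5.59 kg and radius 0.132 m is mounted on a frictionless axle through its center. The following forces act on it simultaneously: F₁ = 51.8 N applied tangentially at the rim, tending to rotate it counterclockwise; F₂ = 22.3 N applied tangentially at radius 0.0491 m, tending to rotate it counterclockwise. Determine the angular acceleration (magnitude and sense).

α ≈ 81.4 rad/s², counterclockwise

I = MR² = (5.59)(0.132)² = 0.09740 kg·m².
Taking counterclockwise as positive: τ₁ = +(51.8)(0.132) = +6.838 N·m; τ₂ = +(22.3)(0.0491) = +1.095 N·m.
Net torque τ = 7.933 N·m.
α = τ/I = 7.933/0.09740 = 81.44 rad/s².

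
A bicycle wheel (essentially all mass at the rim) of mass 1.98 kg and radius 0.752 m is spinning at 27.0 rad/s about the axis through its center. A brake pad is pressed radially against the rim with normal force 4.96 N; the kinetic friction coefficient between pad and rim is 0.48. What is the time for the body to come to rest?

I = MR² = (1.98)(0.752)² = 1.120 kg·m².
Friction force f = μN = (0.48)(4.96) = 2.381 N at the rim; torque magnitude τ = fR = 1.790 N·m, opposing ω.
|α| = τ/I = 1.790/1.120 = 1.599 rad/s² (deceleration).
0 = ω₀ − |α|t ⇒ t = ω₀/|α| = 27.0/1.599 = 16.89 s.

t ≈ 16.9 s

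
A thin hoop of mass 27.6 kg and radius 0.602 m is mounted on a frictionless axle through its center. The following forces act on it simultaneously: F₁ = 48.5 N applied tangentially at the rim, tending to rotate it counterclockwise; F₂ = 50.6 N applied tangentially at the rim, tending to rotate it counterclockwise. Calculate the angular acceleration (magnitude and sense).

α ≈ 5.96 rad/s², counterclockwise

I = MR² = (27.6)(0.602)² = 10.00 kg·m².
Taking counterclockwise as positive: τ₁ = +(48.5)(0.602) = +29.20 N·m; τ₂ = +(50.6)(0.602) = +30.46 N·m.
Net torque τ = 59.66 N·m.
α = τ/I = 59.66/10.00 = 5.964 rad/s².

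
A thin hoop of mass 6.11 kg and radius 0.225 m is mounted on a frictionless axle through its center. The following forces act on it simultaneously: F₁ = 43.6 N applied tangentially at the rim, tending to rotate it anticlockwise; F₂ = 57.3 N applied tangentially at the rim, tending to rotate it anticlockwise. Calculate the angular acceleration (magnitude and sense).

α ≈ 73.4 rad/s², anticlockwise

I = MR² = (6.11)(0.225)² = 0.3093 kg·m².
Taking anticlockwise as positive: τ₁ = +(43.6)(0.225) = +9.810 N·m; τ₂ = +(57.3)(0.225) = +12.89 N·m.
Net torque τ = 22.70 N·m.
α = τ/I = 22.70/0.3093 = 73.40 rad/s².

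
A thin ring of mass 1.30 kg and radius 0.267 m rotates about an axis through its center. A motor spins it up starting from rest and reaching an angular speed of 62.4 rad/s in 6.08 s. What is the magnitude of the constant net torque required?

τ ≈ 0.951 N·m

I = MR² = (1.30)(0.267)² = 0.09268 kg·m².
α = Δω/Δt = (62.4 − 0)/6.08 = 10.26 rad/s².
τ = Iα = (0.09268)(10.26) = 0.9511 N·m.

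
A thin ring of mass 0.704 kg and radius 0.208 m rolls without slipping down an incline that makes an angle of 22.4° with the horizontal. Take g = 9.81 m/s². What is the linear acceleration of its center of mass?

Translation along the incline: Mg sinθ − f = Ma.
Rotation about the center: fR = Iα with I = MR². No-slip gives a = αR, so f = (I/R²)a = M a.
Substituting: Mg sinθ = (1 + 1.000)Ma, so a = g sinθ/(1 + 1.000) = (9.81) sin 22.4° / 2.000 = 1.869 m/s².

a ≈ 1.87 m/s²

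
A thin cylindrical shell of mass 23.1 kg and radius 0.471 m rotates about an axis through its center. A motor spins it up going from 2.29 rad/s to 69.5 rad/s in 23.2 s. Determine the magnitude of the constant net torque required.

τ ≈ 14.8 N·m

I = MR² = (23.1)(0.471)² = 5.125 kg·m².
α = Δω/Δt = (69.5 − 2.29)/23.2 = 2.897 rad/s².
τ = Iα = (5.125)(2.897) = 14.85 N·m.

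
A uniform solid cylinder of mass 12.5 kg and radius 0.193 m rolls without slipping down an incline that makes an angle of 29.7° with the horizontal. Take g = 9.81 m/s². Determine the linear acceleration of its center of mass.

Translation along the incline: Mg sinθ − f = Ma.
Rotation about the center: fR = Iα with I = ½MR². No-slip gives a = αR, so f = (I/R²)a = (1/2)M a.
Substituting: Mg sinθ = (1 + 0.5000)Ma, so a = g sinθ/(1 + 0.5000) = (9.81) sin 29.7° / 1.500 = 3.240 m/s².

a ≈ 3.24 m/s²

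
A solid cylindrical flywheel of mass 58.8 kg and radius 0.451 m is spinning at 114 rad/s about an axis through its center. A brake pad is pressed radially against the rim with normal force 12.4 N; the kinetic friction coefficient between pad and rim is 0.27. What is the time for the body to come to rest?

t ≈ 451 s

I = ½MR² = (1/2)(58.8)(0.451)² = 5.980 kg·m².
Friction force f = μN = (0.27)(12.4) = 3.348 N at the rim; torque magnitude τ = fR = 1.510 N·m, opposing ω.
|α| = τ/I = 1.510/5.980 = 0.2525 rad/s² (deceleration).
0 = ω₀ − |α|t ⇒ t = ω₀/|α| = 114/0.2525 = 451.5 s.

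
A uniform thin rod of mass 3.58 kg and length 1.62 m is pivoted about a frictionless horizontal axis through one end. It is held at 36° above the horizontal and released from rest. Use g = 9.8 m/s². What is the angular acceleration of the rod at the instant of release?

α ≈ 7.34 rad/s²

About the pivot, I = (1/3)ML² = (1/3)(3.58)(1.62)² = 3.132 kg·m².
The weight acts at the center, a distance L/2 = 0.8100 m from the pivot; τ = Mg(L/2) cos 36° = 22.99 N·m.
α = τ/I = 22.99/3.132 = 7.341 rad/s².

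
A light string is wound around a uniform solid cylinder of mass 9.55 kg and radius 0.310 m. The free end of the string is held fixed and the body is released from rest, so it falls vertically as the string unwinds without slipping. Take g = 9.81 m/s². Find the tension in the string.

Translation: Mg − T = Ma. Rotation about the center: TR = Iα with I = ½MR².
With a = αR: T = (I/R²)a = (1/2)M a, so Mg = (1 + 0.5000)Ma.
a = g/(1 + 0.5000) = 9.81/1.500 = 6.540 m/s².
T = 0.5000·M·a = (0.5000)(9.55)(6.540) = 31.23 N.

T ≈ 31.2 N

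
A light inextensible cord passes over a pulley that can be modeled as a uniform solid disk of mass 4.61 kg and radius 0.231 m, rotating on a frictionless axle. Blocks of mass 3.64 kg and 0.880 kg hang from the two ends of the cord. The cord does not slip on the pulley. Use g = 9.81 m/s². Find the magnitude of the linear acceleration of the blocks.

a ≈ 3.97 m/s²

I = ½MR² = (1/2)(4.61)(0.231)² = 0.1230 kg·m².
Heavier block: m₁g − T₁ = m₁a. Lighter block: T₂ − m₂g = m₂a.
Pulley: (T₁ − T₂)R = Iα = I(a/R), so T₁ − T₂ = (I/R²)a = (1/2)M_p a = 2.305·a.
Adding the three: (m₁ − m₂)g = (m₁ + m₂ + 2.305)a, so a = (3.64 − 0.880)(9.81)/(3.64 + 0.880 + 2.305) = 3.967 m/s².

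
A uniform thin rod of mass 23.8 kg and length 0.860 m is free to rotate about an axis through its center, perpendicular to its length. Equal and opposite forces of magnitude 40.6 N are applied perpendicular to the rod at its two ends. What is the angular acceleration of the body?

I = (1/12)ML² = (1/12)(23.8)(0.860)² = 1.467 kg·m².
The couple gives τ = F·(L/2) + F·(L/2) = F L = (40.6)(0.860) = 34.92 N·m.
Newton's second law for rotation, τ = Iα, gives α = τ/I = 34.92/1.467 = 23.80 rad/s².

α ≈ 23.8 rad/s²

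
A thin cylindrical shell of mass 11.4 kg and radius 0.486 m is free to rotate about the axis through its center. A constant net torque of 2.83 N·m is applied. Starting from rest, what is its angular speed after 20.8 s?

ω ≈ 21.9 rad/s

I = MR² = (11.4)(0.486)² = 2.693 kg·m².
α = τ/I = 2.83/2.693 = 1.051 rad/s².
ω = ω₀ + αt = 0 + (1.051)(20.8) = 21.86 rad/s.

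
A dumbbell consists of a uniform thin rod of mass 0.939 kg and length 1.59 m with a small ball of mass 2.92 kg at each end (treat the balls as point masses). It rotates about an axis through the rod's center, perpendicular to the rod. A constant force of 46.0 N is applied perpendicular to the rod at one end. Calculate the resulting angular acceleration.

α ≈ 9.40 rad/s²

I_rod = (1/12)ML² = (1/12)(0.939)(1.59)² = 0.1978 kg·m².
I_balls = 2·m·(L/2)² = 2(2.92)(0.7950)² = 3.691 kg·m².
Total I = 3.889 kg·m².
τ = F·(L/2) = (46.0)(0.795) = 36.57 N·m.
α = τ/I = 36.57/3.889 = 9.404 rad/s².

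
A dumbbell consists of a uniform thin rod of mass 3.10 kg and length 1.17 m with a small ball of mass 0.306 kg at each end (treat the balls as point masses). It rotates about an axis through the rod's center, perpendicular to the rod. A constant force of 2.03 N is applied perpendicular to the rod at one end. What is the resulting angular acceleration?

I_rod = (1/12)ML² = (1/12)(3.10)(1.17)² = 0.3536 kg·m².
I_balls = 2·m·(L/2)² = 2(0.306)(0.5850)² = 0.2094 kg·m².
Total I = 0.5631 kg·m².
τ = F·(L/2) = (2.03)(0.585) = 1.188 N·m.
α = τ/I = 1.188/0.5631 = 2.109 rad/s².

α ≈ 2.11 rad/s²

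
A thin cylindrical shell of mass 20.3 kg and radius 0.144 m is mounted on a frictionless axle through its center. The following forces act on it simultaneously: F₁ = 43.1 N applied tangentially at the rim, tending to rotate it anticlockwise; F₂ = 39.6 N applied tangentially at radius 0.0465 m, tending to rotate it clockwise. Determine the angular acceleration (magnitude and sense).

I = MR² = (20.3)(0.144)² = 0.4209 kg·m².
Taking anticlockwise as positive: τ₁ = +(43.1)(0.144) = +6.206 N·m; τ₂ = −(39.6)(0.0465) = −1.841 N·m.
Net torque τ = 4.365 N·m.
α = τ/I = 4.365/0.4209 = 10.37 rad/s².

α ≈ 10.4 rad/s², anticlockwise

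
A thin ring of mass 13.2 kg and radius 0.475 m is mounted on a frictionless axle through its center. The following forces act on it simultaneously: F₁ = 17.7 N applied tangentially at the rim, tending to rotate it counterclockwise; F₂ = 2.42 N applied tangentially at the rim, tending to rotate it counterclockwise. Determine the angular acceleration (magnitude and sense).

α ≈ 3.21 rad/s², counterclockwise

I = MR² = (13.2)(0.475)² = 2.978 kg·m².
Taking counterclockwise as positive: τ₁ = +(17.7)(0.475) = +8.407 N·m; τ₂ = +(2.42)(0.475) = +1.149 N·m.
Net torque τ = 9.557 N·m.
α = τ/I = 9.557/2.978 = 3.209 rad/s².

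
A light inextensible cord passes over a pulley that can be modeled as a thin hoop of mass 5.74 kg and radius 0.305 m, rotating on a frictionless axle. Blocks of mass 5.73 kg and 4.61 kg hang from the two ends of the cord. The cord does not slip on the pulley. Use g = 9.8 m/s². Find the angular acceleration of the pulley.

α ≈ 2.24 rad/s²

I = MR² = (5.74)(0.305)² = 0.5340 kg·m².
Heavier block: m₁g − T₁ = m₁a. Lighter block: T₂ − m₂g = m₂a.
Pulley: (T₁ − T₂)R = Iα = I(a/R), so T₁ − T₂ = (I/R²)a = 1·M_p a = 5.740·a.
Adding the three: (m₁ − m₂)g = (m₁ + m₂ + 5.740)a, so a = (5.73 − 4.61)(9.8)/(5.73 + 4.61 + 5.740) = 0.6826 m/s².
α = a/R = 0.6826/0.305 = 2.238 rad/s².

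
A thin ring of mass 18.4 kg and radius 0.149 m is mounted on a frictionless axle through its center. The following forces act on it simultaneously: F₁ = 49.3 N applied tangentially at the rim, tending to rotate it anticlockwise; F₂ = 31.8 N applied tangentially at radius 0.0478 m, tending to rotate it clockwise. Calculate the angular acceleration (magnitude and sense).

α ≈ 14.3 rad/s², anticlockwise

I = MR² = (18.4)(0.149)² = 0.4085 kg·m².
Taking anticlockwise as positive: τ₁ = +(49.3)(0.149) = +7.346 N·m; τ₂ = −(31.8)(0.0478) = −1.520 N·m.
Net torque τ = 5.826 N·m.
α = τ/I = 5.826/0.4085 = 14.26 rad/s².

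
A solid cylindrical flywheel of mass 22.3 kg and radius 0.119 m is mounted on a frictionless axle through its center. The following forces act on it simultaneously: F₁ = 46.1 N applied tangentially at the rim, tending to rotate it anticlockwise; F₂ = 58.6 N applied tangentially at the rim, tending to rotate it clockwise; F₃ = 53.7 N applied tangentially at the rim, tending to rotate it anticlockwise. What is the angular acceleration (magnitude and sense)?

α ≈ 31.1 rad/s², anticlockwise

I = ½MR² = (1/2)(22.3)(0.119)² = 0.1579 kg·m².
Taking anticlockwise as positive: τ₁ = +(46.1)(0.119) = +5.486 N·m; τ₂ = −(58.6)(0.119) = −6.973 N·m; τ₃ = +(53.7)(0.119) = +6.390 N·m.
Net torque τ = 4.903 N·m.
α = τ/I = 4.903/0.1579 = 31.05 rad/s².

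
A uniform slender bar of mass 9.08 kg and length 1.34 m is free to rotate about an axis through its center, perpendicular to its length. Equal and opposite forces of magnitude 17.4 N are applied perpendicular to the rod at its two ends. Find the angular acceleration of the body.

I = (1/12)ML² = (1/12)(9.08)(1.34)² = 1.359 kg·m².
The couple gives τ = F·(L/2) + F·(L/2) = F L = (17.4)(1.34) = 23.32 N·m.
Newton's second law for rotation, τ = Iα, gives α = τ/I = 23.32/1.359 = 17.16 rad/s².

α ≈ 17.2 rad/s²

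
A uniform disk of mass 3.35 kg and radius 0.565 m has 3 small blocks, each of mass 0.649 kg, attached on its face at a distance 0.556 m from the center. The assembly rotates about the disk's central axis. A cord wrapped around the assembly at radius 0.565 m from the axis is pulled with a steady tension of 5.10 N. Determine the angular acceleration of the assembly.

α ≈ 2.54 rad/s²

I_disk = ½MR² = ½(3.35)(0.565)² = 0.5347 kg·m².
I_blocks = 3·m·r² = 3(0.649)(0.556)² = 0.6019 kg·m².
Total I = 1.137 kg·m².
τ = F r = (5.10)(0.565) = 2.881 N·m.
α = τ/I = 2.881/1.137 = 2.535 rad/s².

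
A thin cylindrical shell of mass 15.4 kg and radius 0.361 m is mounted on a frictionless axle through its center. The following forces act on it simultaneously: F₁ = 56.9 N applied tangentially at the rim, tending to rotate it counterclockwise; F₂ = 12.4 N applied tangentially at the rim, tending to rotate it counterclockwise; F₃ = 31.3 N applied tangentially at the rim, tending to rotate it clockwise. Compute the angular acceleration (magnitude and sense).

α ≈ 6.84 rad/s², counterclockwise

I = MR² = (15.4)(0.361)² = 2.007 kg·m².
Taking counterclockwise as positive: τ₁ = +(56.9)(0.361) = +20.54 N·m; τ₂ = +(12.4)(0.361) = +4.476 N·m; τ₃ = −(31.3)(0.361) = −11.30 N·m.
Net torque τ = 13.72 N·m.
α = τ/I = 13.72/2.007 = 6.835 rad/s².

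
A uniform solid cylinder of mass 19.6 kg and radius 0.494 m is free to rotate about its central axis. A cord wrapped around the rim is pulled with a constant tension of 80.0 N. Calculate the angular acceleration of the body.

α ≈ 16.5 rad/s²

I = ½MR² = (1/2)(19.6)(0.494)² = 2.392 kg·m².
τ = F R = (80.0)(0.494) = 39.52 N·m.
Newton's second law for rotation, τ = Iα, gives α = τ/I = 39.52/2.392 = 16.52 rad/s².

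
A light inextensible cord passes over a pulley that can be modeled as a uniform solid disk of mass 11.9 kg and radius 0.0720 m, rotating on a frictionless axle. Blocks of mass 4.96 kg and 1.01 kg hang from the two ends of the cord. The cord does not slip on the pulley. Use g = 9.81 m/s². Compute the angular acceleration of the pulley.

I = ½MR² = (1/2)(11.9)(0.0720)² = 0.03084 kg·m².
Heavier block: m₁g − T₁ = m₁a. Lighter block: T₂ − m₂g = m₂a.
Pulley: (T₁ − T₂)R = Iα = I(a/R), so T₁ − T₂ = (I/R²)a = (1/2)M_p a = 5.950·a.
Adding the three: (m₁ − m₂)g = (m₁ + m₂ + 5.950)a, so a = (4.96 − 1.01)(9.81)/(4.96 + 1.01 + 5.950) = 3.251 m/s².
α = a/R = 3.251/0.0720 = 45.15 rad/s².

α ≈ 45.1 rad/s²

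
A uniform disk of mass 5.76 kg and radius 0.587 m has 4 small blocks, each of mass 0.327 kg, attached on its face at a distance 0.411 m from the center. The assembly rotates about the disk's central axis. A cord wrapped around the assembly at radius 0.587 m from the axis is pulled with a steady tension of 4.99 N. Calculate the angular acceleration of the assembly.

I_disk = ½MR² = ½(5.76)(0.587)² = 0.9924 kg·m².
I_blocks = 4·m·r² = 4(0.327)(0.411)² = 0.2209 kg·m².
Total I = 1.213 kg·m².
τ = F r = (4.99)(0.587) = 2.929 N·m.
α = τ/I = 2.929/1.213 = 2.414 rad/s².

α ≈ 2.41 rad/s²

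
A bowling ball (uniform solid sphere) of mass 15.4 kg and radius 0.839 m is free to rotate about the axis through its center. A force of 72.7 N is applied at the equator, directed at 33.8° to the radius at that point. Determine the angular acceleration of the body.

I = (2/5)MR² = (2/5)(15.4)(0.839)² = 4.336 kg·m².
Only the tangential component produces torque: τ = F R sinθ = (72.7)(0.839) sin 33.8° = 33.93 N·m.
From τ = Iα: α = 33.93/4.336 = 7.825 rad/s².

α ≈ 7.83 rad/s²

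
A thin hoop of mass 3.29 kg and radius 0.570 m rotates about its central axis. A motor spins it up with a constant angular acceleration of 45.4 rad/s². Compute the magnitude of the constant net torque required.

I = MR² = (3.29)(0.570)² = 1.069 kg·m².
τ = Iα = (1.069)(45.40) = 48.53 N·m.

τ ≈ 48.5 N·m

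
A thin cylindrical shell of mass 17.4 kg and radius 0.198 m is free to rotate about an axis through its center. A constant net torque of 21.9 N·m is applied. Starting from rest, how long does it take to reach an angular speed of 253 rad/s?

I = MR² = (17.4)(0.198)² = 0.6821 kg·m².
α = τ/I = 21.9/0.6821 = 32.10 rad/s².
ω = αt ⇒ t = ω/α = 253/32.10 = 7.881 s.

t ≈ 7.88 s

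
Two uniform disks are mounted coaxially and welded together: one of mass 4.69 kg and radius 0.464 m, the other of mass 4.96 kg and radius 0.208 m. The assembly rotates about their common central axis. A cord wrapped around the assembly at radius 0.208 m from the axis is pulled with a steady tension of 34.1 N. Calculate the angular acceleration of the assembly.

I = ½M₁R₁² + ½M₂R₂² = ½(4.69)(0.464)² + ½(4.96)(0.208)² = 0.6122 kg·m².
τ = F r = (34.1)(0.208) = 7.093 N·m.
α = τ/I = 7.093/0.6122 = 11.59 rad/s².

α ≈ 11.6 rad/s²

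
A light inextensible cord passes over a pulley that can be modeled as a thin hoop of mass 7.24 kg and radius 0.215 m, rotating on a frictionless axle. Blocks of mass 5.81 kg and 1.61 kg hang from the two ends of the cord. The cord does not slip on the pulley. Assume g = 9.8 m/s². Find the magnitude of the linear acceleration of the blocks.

a ≈ 2.81 m/s²

I = MR² = (7.24)(0.215)² = 0.3347 kg·m².
Heavier block: m₁g − T₁ = m₁a. Lighter block: T₂ − m₂g = m₂a.
Pulley: (T₁ − T₂)R = Iα = I(a/R), so T₁ − T₂ = (I/R²)a = 1·M_p a = 7.240·a.
Adding the three: (m₁ − m₂)g = (m₁ + m₂ + 7.240)a, so a = (5.81 − 1.61)(9.8)/(5.81 + 1.61 + 7.240) = 2.808 m/s².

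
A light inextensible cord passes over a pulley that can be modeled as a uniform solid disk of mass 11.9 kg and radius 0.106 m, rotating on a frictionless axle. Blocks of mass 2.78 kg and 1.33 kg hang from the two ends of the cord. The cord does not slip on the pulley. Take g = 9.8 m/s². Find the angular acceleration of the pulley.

α ≈ 13.3 rad/s²

I = ½MR² = (1/2)(11.9)(0.106)² = 0.06685 kg·m².
Heavier block: m₁g − T₁ = m₁a. Lighter block: T₂ − m₂g = m₂a.
Pulley: (T₁ − T₂)R = Iα = I(a/R), so T₁ − T₂ = (I/R²)a = (1/2)M_p a = 5.950·a.
Adding the three: (m₁ − m₂)g = (m₁ + m₂ + 5.950)a, so a = (2.78 − 1.33)(9.8)/(2.78 + 1.33 + 5.950) = 1.413 m/s².
α = a/R = 1.413/0.106 = 13.33 rad/s².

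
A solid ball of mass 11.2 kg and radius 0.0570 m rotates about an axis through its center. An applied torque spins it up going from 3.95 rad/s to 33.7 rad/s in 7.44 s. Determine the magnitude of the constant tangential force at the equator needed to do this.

I = (2/5)MR² = (2/5)(11.2)(0.0570)² = 0.01456 kg·m².
α = Δω/Δt = (33.7 − 3.95)/7.44 = 3.999 rad/s².
The required torque is τ = Iα = (0.01456)(3.999) = 0.05820 N·m.
A tangential force at the equator gives τ = FR, so F = τ/R = 0.05820/0.0570 = 1.021 N.

F ≈ 1.02 N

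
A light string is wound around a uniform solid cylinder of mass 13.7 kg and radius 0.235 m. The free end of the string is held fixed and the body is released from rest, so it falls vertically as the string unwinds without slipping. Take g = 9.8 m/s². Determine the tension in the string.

Translation: Mg − T = Ma. Rotation about the center: TR = Iα with I = ½MR².
With a = αR: T = (I/R²)a = (1/2)M a, so Mg = (1 + 0.5000)Ma.
a = g/(1 + 0.5000) = 9.8/1.500 = 6.533 m/s².
T = 0.5000·M·a = (0.5000)(13.7)(6.533) = 44.75 N.

T ≈ 44.8 N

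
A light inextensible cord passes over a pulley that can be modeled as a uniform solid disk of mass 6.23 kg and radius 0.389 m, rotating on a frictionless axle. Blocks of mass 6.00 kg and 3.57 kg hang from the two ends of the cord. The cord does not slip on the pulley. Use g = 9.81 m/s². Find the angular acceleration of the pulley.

I = ½MR² = (1/2)(6.23)(0.389)² = 0.4714 kg·m².
Heavier block: m₁g − T₁ = m₁a. Lighter block: T₂ − m₂g = m₂a.
Pulley: (T₁ − T₂)R = Iα = I(a/R), so T₁ − T₂ = (I/R²)a = (1/2)M_p a = 3.115·a.
Adding the three: (m₁ − m₂)g = (m₁ + m₂ + 3.115)a, so a = (6.00 − 3.57)(9.81)/(6.00 + 3.57 + 3.115) = 1.879 m/s².
α = a/R = 1.879/0.389 = 4.831 rad/s².

α ≈ 4.83 rad/s²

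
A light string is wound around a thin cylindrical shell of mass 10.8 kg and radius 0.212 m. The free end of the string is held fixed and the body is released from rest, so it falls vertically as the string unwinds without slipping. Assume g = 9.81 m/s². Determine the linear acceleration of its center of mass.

Translation: Mg − T = Ma. Rotation about the center: TR = Iα with I = MR².
With a = αR: T = (I/R²)a = M a, so Mg = (1 + 1.000)Ma.
a = g/(1 + 1.000) = 9.81/2.000 = 4.905 m/s².

a ≈ 4.91 m/s²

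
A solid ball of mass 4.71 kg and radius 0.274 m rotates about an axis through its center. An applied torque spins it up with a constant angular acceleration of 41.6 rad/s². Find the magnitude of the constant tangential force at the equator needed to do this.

F ≈ 21.5 N

I = (2/5)MR² = (2/5)(4.71)(0.274)² = 0.1414 kg·m².
The required torque is τ = Iα = (0.1414)(41.60) = 5.884 N·m.
A tangential force at the equator gives τ = FR, so F = τ/R = 5.884/0.274 = 21.47 N.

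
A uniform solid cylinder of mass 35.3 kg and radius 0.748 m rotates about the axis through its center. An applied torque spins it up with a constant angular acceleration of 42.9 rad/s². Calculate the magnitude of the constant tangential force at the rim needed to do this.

F ≈ 566 N

I = ½MR² = (1/2)(35.3)(0.748)² = 9.875 kg·m².
The required torque is τ = Iα = (9.875)(42.90) = 423.6 N·m.
A tangential force at the rim gives τ = FR, so F = τ/R = 423.6/0.748 = 566.4 N.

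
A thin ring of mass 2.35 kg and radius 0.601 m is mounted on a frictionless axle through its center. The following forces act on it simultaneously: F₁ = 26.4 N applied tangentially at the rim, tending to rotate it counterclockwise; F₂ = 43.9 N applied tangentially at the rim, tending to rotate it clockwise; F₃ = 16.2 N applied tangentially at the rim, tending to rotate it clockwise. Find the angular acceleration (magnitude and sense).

α ≈ 23.9 rad/s², clockwise

I = MR² = (2.35)(0.601)² = 0.8488 kg·m².
Taking counterclockwise as positive: τ₁ = +(26.4)(0.601) = +15.87 N·m; τ₂ = −(43.9)(0.601) = −26.38 N·m; τ₃ = −(16.2)(0.601) = −9.736 N·m.
Net torque τ = -20.25 N·m.
α = τ/I = -20.25/0.8488 = -23.86 rad/s².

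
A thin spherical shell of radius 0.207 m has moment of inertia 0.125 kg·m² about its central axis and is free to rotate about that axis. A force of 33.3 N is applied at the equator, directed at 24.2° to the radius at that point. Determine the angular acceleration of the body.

α ≈ 22.6 rad/s²

Only the tangential component produces torque: τ = F R sinθ = (33.3)(0.207) sin 24.2° = 2.826 N·m.
From τ = Iα: α = 2.826/0.1250 = 22.61 rad/s².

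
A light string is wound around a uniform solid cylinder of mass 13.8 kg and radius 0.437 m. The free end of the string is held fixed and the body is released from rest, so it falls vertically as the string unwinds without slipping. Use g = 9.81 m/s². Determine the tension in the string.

Translation: Mg − T = Ma. Rotation about the center: TR = Iα with I = ½MR².
With a = αR: T = (I/R²)a = (1/2)M a, so Mg = (1 + 0.5000)Ma.
a = g/(1 + 0.5000) = 9.81/1.500 = 6.540 m/s².
T = 0.5000·M·a = (0.5000)(13.8)(6.540) = 45.13 N.

T ≈ 45.1 N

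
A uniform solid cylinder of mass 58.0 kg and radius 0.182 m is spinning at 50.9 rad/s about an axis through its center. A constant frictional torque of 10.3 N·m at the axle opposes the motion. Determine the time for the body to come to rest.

I = ½MR² = (1/2)(58.0)(0.182)² = 0.9606 kg·m².
The net torque has magnitude 10.3 N·m, opposing ω.
|α| = τ/I = 10.30/0.9606 = 10.72 rad/s² (deceleration).
0 = ω₀ − |α|t ⇒ t = ω₀/|α| = 50.9/10.72 = 4.747 s.

t ≈ 4.75 s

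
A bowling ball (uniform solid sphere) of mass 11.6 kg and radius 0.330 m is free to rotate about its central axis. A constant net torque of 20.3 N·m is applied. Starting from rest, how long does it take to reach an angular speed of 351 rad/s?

I = (2/5)MR² = (2/5)(11.6)(0.330)² = 0.5053 kg·m².
α = τ/I = 20.3/0.5053 = 40.17 rad/s².
ω = αt ⇒ t = ω/α = 351/40.17 = 8.737 s.

t ≈ 8.74 s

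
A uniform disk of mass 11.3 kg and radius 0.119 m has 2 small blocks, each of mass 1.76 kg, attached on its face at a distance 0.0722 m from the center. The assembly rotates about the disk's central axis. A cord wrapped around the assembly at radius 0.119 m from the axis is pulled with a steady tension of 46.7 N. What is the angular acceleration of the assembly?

I_disk = ½MR² = ½(11.3)(0.119)² = 0.08001 kg·m².
I_blocks = 2·m·r² = 2(1.76)(0.0722)² = 0.01835 kg·m².
Total I = 0.09836 kg·m².
τ = F r = (46.7)(0.119) = 5.557 N·m.
α = τ/I = 5.557/0.09836 = 56.50 rad/s².

α ≈ 56.5 rad/s²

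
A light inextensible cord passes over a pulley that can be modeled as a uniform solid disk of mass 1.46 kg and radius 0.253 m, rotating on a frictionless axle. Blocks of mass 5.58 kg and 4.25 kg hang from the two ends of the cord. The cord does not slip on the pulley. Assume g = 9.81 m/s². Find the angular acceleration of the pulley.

α ≈ 4.88 rad/s²

I = ½MR² = (1/2)(1.46)(0.253)² = 0.04673 kg·m².
Heavier block: m₁g − T₁ = m₁a. Lighter block: T₂ − m₂g = m₂a.
Pulley: (T₁ − T₂)R = Iα = I(a/R), so T₁ − T₂ = (I/R²)a = (1/2)M_p a = 0.7300·a.
Adding the three: (m₁ − m₂)g = (m₁ + m₂ + 0.7300)a, so a = (5.58 − 4.25)(9.81)/(5.58 + 4.25 + 0.7300) = 1.236 m/s².
α = a/R = 1.236/0.253 = 4.884 rad/s².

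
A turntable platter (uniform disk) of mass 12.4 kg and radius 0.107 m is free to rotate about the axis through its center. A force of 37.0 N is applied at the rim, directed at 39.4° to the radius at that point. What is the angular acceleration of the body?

α ≈ 35.4 rad/s²

I = ½MR² = (1/2)(12.4)(0.107)² = 0.07098 kg·m².
Only the tangential component produces torque: τ = F R sinθ = (37.0)(0.107) sin 39.4° = 2.513 N·m.
From τ = Iα: α = 2.513/0.07098 = 35.40 rad/s².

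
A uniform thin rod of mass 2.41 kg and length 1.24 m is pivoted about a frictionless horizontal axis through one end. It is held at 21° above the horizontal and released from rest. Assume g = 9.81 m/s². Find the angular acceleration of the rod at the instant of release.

About the pivot, I = (1/3)ML² = (1/3)(2.41)(1.24)² = 1.235 kg·m².
The weight acts at the center, a distance L/2 = 0.6200 m from the pivot; τ = Mg(L/2) cos 21° = 13.68 N·m.
α = τ/I = 13.68/1.235 = 11.08 rad/s².

α ≈ 11.1 rad/s²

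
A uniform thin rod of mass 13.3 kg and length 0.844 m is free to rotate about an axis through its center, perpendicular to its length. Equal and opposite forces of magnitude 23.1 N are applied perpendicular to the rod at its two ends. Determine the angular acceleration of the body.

I = (1/12)ML² = (1/12)(13.3)(0.844)² = 0.7895 kg·m².
The couple gives τ = F·(L/2) + F·(L/2) = F L = (23.1)(0.844) = 19.50 N·m.
From τ = Iα: α = 19.50/0.7895 = 24.69 rad/s².

α ≈ 24.7 rad/s²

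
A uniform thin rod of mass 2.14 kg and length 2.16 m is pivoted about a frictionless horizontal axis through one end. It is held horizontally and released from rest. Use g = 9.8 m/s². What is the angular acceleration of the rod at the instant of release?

About the pivot, I = (1/3)ML² = (1/3)(2.14)(2.16)² = 3.328 kg·m².
The weight acts at the center, a distance L/2 = 1.080 m from the pivot; τ = Mg(L/2) = 22.65 N·m.
α = τ/I = 22.65/3.328 = 6.806 rad/s².

α ≈ 6.81 rad/s²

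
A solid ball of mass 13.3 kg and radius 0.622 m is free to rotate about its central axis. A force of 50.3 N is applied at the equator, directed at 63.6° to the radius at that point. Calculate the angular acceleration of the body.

I = (2/5)MR² = (2/5)(13.3)(0.622)² = 2.058 kg·m².
Only the tangential component produces torque: τ = F R sinθ = (50.3)(0.622) sin 63.6° = 28.02 N·m.
From τ = Iα: α = 28.02/2.058 = 13.62 rad/s².

α ≈ 13.6 rad/s²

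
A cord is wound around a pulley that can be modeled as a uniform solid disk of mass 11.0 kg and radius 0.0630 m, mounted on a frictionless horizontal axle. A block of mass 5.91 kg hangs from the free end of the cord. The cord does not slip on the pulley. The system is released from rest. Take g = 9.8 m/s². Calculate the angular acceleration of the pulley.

α ≈ 80.6 rad/s²

I = ½MR² = (1/2)(11.0)(0.0630)² = 0.02183 kg·m².
Block: mg − T = ma. Pulley: TR = Iα. No-slip: a = αR, so T = (I/R²)a = 5.500·a.
Then mg = (m + 5.500)a, so a = (5.91)(9.8)/(5.91 + 5.500) = 5.076 m/s².
α = a/R = 5.076/0.0630 = 80.57 rad/s².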